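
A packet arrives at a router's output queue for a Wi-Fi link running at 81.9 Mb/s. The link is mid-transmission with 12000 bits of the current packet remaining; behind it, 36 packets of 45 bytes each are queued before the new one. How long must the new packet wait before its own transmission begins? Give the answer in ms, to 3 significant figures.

0.305 ms

Each queued packet: L/R = 360/81900000 = 0.0043956 ms.
36 queued → 0.158242 ms.
Plus remaining 12000 bits of current packet: 0.14652 ms.
Queuing delay = 0.305 ms.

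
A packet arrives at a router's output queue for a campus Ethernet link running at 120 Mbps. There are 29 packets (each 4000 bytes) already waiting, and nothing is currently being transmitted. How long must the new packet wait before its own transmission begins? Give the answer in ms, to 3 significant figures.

Each queued packet: L/R = 32000/120000000 = 0.266667 ms.
29 queued → 7.73333 ms.
Queuing delay = 7.73 ms.

7.73 ms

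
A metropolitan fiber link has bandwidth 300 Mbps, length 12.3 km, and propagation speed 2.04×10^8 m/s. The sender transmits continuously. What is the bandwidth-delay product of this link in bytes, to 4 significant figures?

2261 bytes

Propagation delay = 12300 / 204000000 = 6.02941e-05 s.
BDP = R × t_prop = 300000000 × 6.02941e-05 = 18088.2 bits.
In bytes: 18088.2/8 = 2261 bytes.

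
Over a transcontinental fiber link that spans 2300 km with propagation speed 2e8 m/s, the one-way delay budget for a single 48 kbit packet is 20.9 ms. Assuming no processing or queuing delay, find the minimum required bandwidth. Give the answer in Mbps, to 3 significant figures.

Propagation delay = 2300000 / 200000000 = 11.5 ms.
Transmission budget = 20.9 − 11.5 = 9.4 ms.
R ≥ L / t_tx = 48000 bits / 0.0094 s = 5.11 Mbps.

5.11 Mbps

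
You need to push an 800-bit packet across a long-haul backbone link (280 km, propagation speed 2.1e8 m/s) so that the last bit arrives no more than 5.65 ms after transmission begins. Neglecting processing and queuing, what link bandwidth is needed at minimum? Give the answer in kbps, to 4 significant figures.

185.3 kbps

Propagation delay = 280000 / 210000000 = 1.33333 ms.
Transmission budget = 5.65 − 1.33333 = 4.31667 ms.
R ≥ L / t_tx = 800 bits / 0.00431667 s = 185.3 kbps.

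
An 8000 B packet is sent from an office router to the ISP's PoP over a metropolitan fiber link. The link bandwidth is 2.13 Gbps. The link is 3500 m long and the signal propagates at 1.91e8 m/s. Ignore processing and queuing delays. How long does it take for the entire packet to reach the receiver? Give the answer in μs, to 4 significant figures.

48.37 μs

L = 8000 × 8 = 64000 bits.
Transmission delay = L/R = 64000 / 2130000000 = 30.0469 μs.
Propagation delay = d/s = 3500 m / 191000000 m/s = 18.3246 μs.
Total = 48.37 μs.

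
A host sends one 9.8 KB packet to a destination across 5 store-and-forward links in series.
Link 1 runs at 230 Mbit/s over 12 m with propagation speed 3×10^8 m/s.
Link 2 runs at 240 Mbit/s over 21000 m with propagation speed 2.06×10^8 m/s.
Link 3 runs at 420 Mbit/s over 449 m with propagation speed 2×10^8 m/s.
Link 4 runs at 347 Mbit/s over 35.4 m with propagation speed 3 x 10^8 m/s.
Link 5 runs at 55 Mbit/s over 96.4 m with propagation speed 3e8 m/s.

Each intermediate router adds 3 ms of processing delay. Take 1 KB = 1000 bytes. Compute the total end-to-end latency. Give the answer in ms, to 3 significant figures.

14.6 ms

L = 78400 bits.
Transmission delays (L/R per hop): 0.34087, 0.326667, 0.186667, 0.225937, 1.42545 ms; sum = 2.50559 ms.
Propagation delays (d/s per hop): 4e-05, 0.101942, 0.002245, 0.000118, 0.000321333 ms; sum = 0.104666 ms.
Processing at 4 router(s): 4 × 3 ms = 12 ms.
End-to-end = 14.6 ms.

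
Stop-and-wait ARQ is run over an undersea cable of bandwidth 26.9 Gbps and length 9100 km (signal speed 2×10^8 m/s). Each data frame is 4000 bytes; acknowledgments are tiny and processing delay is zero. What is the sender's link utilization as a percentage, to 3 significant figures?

0.00131 %

t_tx = L/R = 32000/26900000000 = 1.18959e-06 s.
t_prop = 9100000/200000000 = 0.0455 s; RTT = 0.091 s.
Cycle = t_tx + RTT = 0.0910012 s.
Utilization = t_tx / cycle = 1.18959e-06/0.0910012 = 0.00131 %.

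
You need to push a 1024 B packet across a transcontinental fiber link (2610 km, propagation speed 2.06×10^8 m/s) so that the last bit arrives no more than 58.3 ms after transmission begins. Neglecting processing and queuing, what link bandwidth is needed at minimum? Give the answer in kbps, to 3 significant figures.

180 kbps

L = 8192 bits.
Propagation delay = 2610000 / 206000000 = 12.6699 ms.
Transmission budget = 58.3 − 12.6699 = 45.6301 ms.
R ≥ L / t_tx = 8192 bits / 0.0456301 s = 180 kbps.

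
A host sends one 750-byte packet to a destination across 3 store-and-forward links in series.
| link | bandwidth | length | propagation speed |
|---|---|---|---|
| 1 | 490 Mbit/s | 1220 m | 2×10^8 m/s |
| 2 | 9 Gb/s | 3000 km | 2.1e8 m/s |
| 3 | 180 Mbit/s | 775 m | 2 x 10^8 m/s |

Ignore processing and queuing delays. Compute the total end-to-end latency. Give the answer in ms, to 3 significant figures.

L = 750 × 8 = 6000 bits.
Transmission delays (L/R per hop): 0.0122449, 0.000666667, 0.0333333 ms; sum = 0.0462449 ms.
Propagation delays (d/s per hop): 0.0061, 14.2857, 0.003875 ms; sum = 14.2957 ms.
End-to-end = 14.3 ms.

14.3 ms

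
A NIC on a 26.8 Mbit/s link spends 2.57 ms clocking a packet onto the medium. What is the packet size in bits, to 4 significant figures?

68880 bits

L = R × t_tx = 26800000 b/s × 0.00257 s = 68876 bits.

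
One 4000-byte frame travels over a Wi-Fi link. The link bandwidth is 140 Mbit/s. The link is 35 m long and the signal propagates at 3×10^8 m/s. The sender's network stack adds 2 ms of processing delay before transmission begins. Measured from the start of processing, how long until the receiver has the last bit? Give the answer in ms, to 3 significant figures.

2.23 ms

L = 4000 × 8 = 32000 bits.
Transmission delay = L/R = 32000 / 140000000 = 0.228571 ms.
Propagation delay = d/s = 35 m / 300000000 m/s = 0.000116667 ms.
Plus processing delay 2 ms = 2 ms.
Total = 2.23 ms.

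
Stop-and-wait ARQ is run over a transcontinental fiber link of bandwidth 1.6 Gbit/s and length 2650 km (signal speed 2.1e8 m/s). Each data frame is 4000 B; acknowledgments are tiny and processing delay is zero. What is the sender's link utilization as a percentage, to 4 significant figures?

t_tx = L/R = 32000/1600000000 = 2e-05 s.
t_prop = 2650000/210000000 = 0.012619 s; RTT = 0.0252381 s.
Cycle = t_tx + RTT = 0.0252581 s.
Utilization = t_tx / cycle = 2e-05/0.0252581 = 0.07918 %.

0.07918 %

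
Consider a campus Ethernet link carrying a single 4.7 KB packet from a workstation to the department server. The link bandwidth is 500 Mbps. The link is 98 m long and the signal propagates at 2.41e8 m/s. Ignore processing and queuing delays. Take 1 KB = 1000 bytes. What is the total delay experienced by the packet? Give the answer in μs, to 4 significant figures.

75.61 μs

L = 37600 bits.
Transmission delay = L/R = 37600 / 500000000 = 75.2 μs.
Propagation delay = d/s = 98 m / 241000000 m/s = 0.406639 μs.
Total = 75.61 μs.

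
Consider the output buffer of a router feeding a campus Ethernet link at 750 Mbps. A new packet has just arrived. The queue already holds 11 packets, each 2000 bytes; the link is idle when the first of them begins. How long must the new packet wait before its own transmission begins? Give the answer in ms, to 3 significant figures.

Each queued packet: L/R = 16000/750000000 = 0.0213333 ms.
11 queued → 0.234667 ms.
Queuing delay = 0.235 ms.

0.235 ms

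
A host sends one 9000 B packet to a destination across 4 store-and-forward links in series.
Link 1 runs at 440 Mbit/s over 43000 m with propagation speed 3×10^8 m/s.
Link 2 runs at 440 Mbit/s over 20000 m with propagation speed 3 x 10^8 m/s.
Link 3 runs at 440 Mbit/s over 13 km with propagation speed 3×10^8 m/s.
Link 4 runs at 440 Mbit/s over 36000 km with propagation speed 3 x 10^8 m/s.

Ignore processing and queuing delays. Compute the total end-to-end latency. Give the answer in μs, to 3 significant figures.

L = 9000 × 8 = 72000 bits.
Transmission delay per hop = L/R = 72000/440000000 = 163.636 μs; 4 hops → 654.545 μs.
Propagation delays (d/s per hop): 143.333, 66.6667, 43.3333, 120000 μs; sum = 120253 μs.
End-to-end = 121000 μs.

121000 μs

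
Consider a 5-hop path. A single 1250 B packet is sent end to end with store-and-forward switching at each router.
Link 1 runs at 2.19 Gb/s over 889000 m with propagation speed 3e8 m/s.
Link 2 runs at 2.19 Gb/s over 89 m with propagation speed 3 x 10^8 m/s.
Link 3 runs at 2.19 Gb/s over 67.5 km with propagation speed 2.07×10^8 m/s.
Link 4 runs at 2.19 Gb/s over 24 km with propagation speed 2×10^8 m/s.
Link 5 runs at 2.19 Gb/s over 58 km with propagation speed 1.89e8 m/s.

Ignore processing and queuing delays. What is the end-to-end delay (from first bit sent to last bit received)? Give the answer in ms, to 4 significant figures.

L = 1250 × 8 = 10000 bits.
Transmission delay per hop = L/R = 10000/2190000000 = 0.00456621 ms; 5 hops → 0.0228311 ms.
Propagation delays (d/s per hop): 2.96333, 0.000296667, 0.326087, 0.12, 0.306878 ms; sum = 3.7166 ms.
End-to-end = 3.739 ms.

3.739 ms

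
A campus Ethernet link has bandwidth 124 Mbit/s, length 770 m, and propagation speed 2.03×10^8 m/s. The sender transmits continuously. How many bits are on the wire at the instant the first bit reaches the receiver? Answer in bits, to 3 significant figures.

470 bits

Propagation delay = 770 / 2.03e+08 = 3.7931e-06 s.
BDP = R × t_prop = 124000000 × 3.7931e-06 = 470.345 bits.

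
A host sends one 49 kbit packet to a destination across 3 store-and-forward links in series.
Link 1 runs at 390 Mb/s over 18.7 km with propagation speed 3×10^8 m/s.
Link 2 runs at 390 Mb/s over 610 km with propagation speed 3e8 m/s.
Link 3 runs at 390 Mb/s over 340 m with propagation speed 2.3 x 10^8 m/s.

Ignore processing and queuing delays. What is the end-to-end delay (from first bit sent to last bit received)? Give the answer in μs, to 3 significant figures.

L = 49000 bits.
Transmission delay per hop = L/R = 49000/390000000 = 125.641 μs; 3 hops → 376.923 μs.
Propagation delays (d/s per hop): 62.3333, 2033.33, 1.47826 μs; sum = 2097.14 μs.
End-to-end = 2470 μs.

2470 μs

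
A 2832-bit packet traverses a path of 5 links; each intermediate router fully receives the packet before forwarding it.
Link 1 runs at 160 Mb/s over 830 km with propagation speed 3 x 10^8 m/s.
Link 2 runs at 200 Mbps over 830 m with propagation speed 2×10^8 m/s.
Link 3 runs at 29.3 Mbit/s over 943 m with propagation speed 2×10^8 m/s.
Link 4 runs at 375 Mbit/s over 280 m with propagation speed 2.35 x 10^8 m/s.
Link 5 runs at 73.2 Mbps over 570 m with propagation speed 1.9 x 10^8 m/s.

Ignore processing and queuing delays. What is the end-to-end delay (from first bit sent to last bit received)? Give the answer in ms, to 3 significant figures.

2.95 ms

Transmission delays (L/R per hop): 0.0177, 0.01416, 0.0966553, 0.007552, 0.0386885 ms; sum = 0.174756 ms.
Propagation delays (d/s per hop): 2.76667, 0.00415, 0.004715, 0.00119149, 0.003 ms; sum = 2.77972 ms.
End-to-end = 2.95 ms.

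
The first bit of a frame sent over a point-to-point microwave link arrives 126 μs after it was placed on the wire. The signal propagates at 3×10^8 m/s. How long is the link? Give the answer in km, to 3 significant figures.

37.8 km

d = s × t_prop = 300000000 × 0.000126 = 37.8 km.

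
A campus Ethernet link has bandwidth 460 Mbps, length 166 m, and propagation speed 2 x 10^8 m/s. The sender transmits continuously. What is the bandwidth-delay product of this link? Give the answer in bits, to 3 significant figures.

Propagation delay = 166 / 200000000 = 8.3e-07 s.
BDP = R × t_prop = 460000000 × 8.3e-07 = 381.8 bits.

382 bits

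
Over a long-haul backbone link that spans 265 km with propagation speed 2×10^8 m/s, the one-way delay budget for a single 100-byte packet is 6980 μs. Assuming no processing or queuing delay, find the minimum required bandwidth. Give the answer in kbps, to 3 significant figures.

141 kbps

L = 800 bits.
Propagation delay = 265000 / 200000000 = 1325 μs.
Transmission budget = 6980 − 1325 = 5655 μs.
R ≥ L / t_tx = 800 bits / 0.005655 s = 141 kbps.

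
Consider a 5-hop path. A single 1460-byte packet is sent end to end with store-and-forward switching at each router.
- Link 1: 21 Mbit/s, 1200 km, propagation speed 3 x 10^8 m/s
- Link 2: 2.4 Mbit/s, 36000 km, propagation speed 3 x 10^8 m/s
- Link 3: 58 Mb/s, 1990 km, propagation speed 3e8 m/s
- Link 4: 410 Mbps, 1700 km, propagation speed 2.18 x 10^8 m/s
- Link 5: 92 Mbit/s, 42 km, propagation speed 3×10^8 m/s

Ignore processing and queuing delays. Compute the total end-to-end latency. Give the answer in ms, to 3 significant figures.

L = 1460 × 8 = 11680 bits.
Transmission delays (L/R per hop): 0.55619, 4.86667, 0.201379, 0.0284878, 0.126957 ms; sum = 5.77968 ms.
Propagation delays (d/s per hop): 4, 120, 6.63333, 7.79817, 0.14 ms; sum = 138.571 ms.
End-to-end = 144 ms.

144 ms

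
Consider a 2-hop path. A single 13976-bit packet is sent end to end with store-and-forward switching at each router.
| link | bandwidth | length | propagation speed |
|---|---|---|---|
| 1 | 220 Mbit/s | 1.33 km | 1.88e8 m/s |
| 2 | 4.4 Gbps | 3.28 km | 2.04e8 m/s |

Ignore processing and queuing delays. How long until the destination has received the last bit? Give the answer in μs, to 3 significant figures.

89.9 μs

Transmission delays (L/R per hop): 63.5273, 3.17636 μs; sum = 66.7036 μs.
Propagation delays (d/s per hop): 7.07447, 16.0784 μs; sum = 23.1529 μs.
End-to-end = 89.9 μs.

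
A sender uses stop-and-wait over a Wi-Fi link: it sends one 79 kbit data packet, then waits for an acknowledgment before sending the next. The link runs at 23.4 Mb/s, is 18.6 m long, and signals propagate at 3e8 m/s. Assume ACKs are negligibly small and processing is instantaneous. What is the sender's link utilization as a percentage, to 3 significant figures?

100 %

t_tx = L/R = 79000/23400000 = 0.00337607 s.
t_prop = 18.6/300000000 = 6.2e-08 s; RTT = 1.24e-07 s.
Cycle = t_tx + RTT = 0.00337619 s.
Utilization = t_tx / cycle = 0.00337607/0.00337619 = 100 %.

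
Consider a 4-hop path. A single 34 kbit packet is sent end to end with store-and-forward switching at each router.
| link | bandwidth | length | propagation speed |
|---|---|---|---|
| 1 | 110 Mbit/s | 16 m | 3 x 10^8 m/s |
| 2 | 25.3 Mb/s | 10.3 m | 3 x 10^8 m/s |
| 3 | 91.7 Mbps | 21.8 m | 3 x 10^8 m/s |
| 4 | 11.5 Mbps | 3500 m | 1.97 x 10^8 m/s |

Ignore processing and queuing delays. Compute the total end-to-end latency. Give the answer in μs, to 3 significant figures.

L = 34000 bits.
Transmission delays (L/R per hop): 309.091, 1343.87, 370.774, 2956.52 μs; sum = 4980.26 μs.
Propagation delays (d/s per hop): 0.0533333, 0.0343333, 0.0726667, 17.7665 μs; sum = 17.9268 μs.
End-to-end = 5000 μs.

5000 μs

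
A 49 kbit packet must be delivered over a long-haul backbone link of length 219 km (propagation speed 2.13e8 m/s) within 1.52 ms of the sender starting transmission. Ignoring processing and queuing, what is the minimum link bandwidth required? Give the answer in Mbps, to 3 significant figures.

Propagation delay = 219000 / 213000000 = 1.02817 ms.
Transmission budget = 1.52 − 1.02817 = 0.491831 ms.
R ≥ L / t_tx = 49000 bits / 0.000491831 s = 99.6 Mbps.

99.6 Mbps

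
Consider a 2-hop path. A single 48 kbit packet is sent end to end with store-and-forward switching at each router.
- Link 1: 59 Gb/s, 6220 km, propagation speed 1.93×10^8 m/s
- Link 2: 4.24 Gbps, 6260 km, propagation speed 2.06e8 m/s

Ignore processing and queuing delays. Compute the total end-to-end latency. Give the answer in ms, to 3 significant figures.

L = 48000 bits.
Transmission delays (L/R per hop): 0.000813559, 0.0113208 ms; sum = 0.0121343 ms.
Propagation delays (d/s per hop): 32.228, 30.3883 ms; sum = 62.6163 ms.
End-to-end = 62.6 ms.

62.6 ms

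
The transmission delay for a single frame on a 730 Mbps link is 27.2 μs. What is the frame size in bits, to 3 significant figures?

19900 bits

L = R × t_tx = 730000000 b/s × 2.72e-05 s = 19856 bits.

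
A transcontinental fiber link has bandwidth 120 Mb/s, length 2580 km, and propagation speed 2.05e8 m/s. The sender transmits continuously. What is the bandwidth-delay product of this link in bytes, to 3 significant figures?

189000 bytes

Propagation delay = 2580000 / 2.05e+08 = 0.0125854 s.
BDP = R × t_prop = 120000000 × 0.0125854 = 1510240 bits.
In bytes: 1510240/8 = 189000 bytes.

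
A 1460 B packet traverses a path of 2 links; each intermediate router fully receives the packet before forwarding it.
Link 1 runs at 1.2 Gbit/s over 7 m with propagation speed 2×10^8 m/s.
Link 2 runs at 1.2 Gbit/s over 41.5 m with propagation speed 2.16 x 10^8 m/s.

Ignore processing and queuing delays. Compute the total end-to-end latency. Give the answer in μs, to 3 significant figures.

19.7 μs

L = 1460 × 8 = 11680 bits.
Transmission delay per hop = L/R = 11680/1200000000 = 9.73333 μs; 2 hops → 19.4667 μs.
Propagation delays (d/s per hop): 0.035, 0.19213 μs; sum = 0.22713 μs.
End-to-end = 19.7 μs.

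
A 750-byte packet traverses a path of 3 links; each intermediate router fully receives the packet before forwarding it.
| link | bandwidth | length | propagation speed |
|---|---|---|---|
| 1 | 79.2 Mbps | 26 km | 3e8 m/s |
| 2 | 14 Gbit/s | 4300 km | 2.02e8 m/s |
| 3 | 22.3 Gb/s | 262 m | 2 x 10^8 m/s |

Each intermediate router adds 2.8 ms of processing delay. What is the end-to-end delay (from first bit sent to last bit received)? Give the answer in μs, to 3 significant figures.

L = 750 × 8 = 6000 bits.
Transmission delays (L/R per hop): 75.7576, 0.428571, 0.269058 μs; sum = 76.4552 μs.
Propagation delays (d/s per hop): 86.6667, 21287.1, 1.31 μs; sum = 21375.1 μs.
Processing at 2 router(s): 2 × 2.8 ms = 5600 μs.
End-to-end = 27100 μs.

27100 μs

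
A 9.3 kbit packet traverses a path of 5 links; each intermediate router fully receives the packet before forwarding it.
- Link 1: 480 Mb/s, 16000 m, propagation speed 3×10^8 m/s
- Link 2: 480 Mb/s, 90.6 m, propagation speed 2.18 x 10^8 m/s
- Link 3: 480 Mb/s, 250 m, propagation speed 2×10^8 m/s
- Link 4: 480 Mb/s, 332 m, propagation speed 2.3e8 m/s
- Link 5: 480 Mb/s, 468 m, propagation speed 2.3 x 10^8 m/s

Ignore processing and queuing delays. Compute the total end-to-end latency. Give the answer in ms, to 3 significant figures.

L = 9300 bits.
Transmission delay per hop = L/R = 9300/480000000 = 0.019375 ms; 5 hops → 0.096875 ms.
Propagation delays (d/s per hop): 0.0533333, 0.000415596, 0.00125, 0.00144348, 0.00203478 ms; sum = 0.0584772 ms.
End-to-end = 0.155 ms.

0.155 ms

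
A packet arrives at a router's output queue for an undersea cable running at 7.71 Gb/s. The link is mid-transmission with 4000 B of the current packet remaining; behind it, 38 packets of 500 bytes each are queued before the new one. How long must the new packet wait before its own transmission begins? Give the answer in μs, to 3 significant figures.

23.9 μs

Each queued packet: L/R = 4000/7710000000 = 0.518807 μs.
38 queued → 19.7147 μs.
Plus remaining 32000 bits of current packet: 4.15045 μs.
Queuing delay = 23.9 μs.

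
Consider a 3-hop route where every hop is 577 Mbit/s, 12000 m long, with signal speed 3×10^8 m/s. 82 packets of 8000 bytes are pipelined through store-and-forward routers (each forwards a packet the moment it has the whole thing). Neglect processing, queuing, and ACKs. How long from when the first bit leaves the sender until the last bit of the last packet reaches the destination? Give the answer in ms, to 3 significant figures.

Per-hop transmission t_tx = L/R = 64000/577000000 = 0.110919 ms.
Per-hop propagation t_prop = 12000/300000000 = 0.04 ms.
Pipeline fill: first packet needs 3·t_tx to clear all hops; remaining 81 packets each add one t_tx.
Total = (3+82-1)·t_tx + 3·t_prop = 84·0.110919 + 3·0.04 = 9.44 ms.

9.44 ms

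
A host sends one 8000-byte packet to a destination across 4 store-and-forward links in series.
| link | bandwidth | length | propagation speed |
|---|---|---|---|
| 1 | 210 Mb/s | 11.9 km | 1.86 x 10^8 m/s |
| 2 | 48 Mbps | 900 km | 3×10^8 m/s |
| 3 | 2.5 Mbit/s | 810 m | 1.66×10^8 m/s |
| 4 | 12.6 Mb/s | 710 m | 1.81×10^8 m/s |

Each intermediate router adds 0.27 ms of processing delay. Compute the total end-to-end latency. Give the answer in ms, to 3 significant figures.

L = 8000 × 8 = 64000 bits.
Transmission delays (L/R per hop): 0.304762, 1.33333, 25.6, 5.07937 ms; sum = 32.3175 ms.
Propagation delays (d/s per hop): 0.0639785, 3, 0.00487952, 0.00392265 ms; sum = 3.07278 ms.
Processing at 3 router(s): 3 × 0.27 ms = 0.81 ms.
End-to-end = 36.2 ms.

36.2 ms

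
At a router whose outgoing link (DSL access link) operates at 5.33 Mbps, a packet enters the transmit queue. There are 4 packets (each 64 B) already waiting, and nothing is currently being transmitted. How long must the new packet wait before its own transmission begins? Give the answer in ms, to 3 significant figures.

0.384 ms

Each queued packet: L/R = 512/5330000 = 0.09606 ms.
4 queued → 0.38424 ms.
Queuing delay = 0.384 ms.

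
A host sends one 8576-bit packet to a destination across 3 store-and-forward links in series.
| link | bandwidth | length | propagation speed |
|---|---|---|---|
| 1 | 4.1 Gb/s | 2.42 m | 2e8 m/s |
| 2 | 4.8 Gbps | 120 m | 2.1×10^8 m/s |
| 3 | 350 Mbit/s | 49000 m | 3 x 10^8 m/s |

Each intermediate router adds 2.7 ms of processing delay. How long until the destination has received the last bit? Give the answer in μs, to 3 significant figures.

5590 μs

Transmission delays (L/R per hop): 2.09171, 1.78667, 24.5029 μs; sum = 28.3812 μs.
Propagation delays (d/s per hop): 0.0121, 0.571429, 163.333 μs; sum = 163.917 μs.
Processing at 2 router(s): 2 × 2.7 ms = 5400 μs.
End-to-end = 5590 μs.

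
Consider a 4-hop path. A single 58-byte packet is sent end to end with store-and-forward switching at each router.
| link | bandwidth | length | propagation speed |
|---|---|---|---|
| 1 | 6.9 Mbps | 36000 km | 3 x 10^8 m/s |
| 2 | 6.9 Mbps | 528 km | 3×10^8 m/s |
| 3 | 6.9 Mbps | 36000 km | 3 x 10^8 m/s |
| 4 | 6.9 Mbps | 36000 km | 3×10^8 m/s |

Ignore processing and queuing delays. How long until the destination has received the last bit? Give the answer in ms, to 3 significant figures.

362 ms

L = 58 × 8 = 464 bits.
Transmission delay per hop = L/R = 464/6900000 = 0.0672464 ms; 4 hops → 0.268986 ms.
Propagation delays (d/s per hop): 120, 1.76, 120, 120 ms; sum = 361.76 ms.
End-to-end = 362 ms.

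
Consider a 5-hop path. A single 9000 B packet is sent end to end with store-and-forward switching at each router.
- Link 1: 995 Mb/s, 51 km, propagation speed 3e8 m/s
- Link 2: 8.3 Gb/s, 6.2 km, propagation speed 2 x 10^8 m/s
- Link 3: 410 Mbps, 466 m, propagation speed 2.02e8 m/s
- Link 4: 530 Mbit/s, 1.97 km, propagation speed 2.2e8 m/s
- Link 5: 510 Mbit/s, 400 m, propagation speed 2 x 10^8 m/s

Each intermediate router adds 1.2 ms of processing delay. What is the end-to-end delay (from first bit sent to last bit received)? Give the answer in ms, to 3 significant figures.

5.55 ms

L = 9000 × 8 = 72000 bits.
Transmission delays (L/R per hop): 0.0723618, 0.0086747, 0.17561, 0.135849, 0.141176 ms; sum = 0.533672 ms.
Propagation delays (d/s per hop): 0.17, 0.031, 0.00230693, 0.00895455, 0.002 ms; sum = 0.214261 ms.
Processing at 4 router(s): 4 × 1.2 ms = 4.8 ms.
End-to-end = 5.55 ms.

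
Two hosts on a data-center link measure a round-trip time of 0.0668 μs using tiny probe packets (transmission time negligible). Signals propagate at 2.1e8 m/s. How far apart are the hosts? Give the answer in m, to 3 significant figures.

7.01 m

One-way propagation = RTT/2 = 0.0334 μs.
d = s × t = 210000000 × 3.34e-08 = 7.01 m.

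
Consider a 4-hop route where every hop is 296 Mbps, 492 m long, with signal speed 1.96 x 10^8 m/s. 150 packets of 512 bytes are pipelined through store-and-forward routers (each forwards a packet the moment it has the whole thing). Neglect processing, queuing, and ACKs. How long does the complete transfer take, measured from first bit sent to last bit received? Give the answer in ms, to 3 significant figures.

2.13 ms

Per-hop transmission t_tx = L/R = 4096/296000000 = 0.0138378 ms.
Per-hop propagation t_prop = 492/196000000 = 0.0025102 ms.
Pipeline fill: first packet needs 4·t_tx to clear all hops; remaining 149 packets each add one t_tx.
Total = (4+150-1)·t_tx + 4·t_prop = 153·0.0138378 + 4·0.0025102 = 2.13 ms.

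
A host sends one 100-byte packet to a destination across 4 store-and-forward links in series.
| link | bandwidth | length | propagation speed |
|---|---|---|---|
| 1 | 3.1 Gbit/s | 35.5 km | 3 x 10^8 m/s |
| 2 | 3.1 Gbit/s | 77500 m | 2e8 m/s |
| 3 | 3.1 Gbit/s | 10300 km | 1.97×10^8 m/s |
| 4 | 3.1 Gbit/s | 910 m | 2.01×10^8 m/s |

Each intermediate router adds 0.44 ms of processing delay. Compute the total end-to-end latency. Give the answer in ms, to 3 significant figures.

54.1 ms

L = 100 × 8 = 800 bits.
Transmission delay per hop = L/R = 800/3100000000 = 0.000258065 ms; 4 hops → 0.00103226 ms.
Propagation delays (d/s per hop): 0.118333, 0.3875, 52.2843, 0.00452736 ms; sum = 52.7946 ms.
Processing at 3 router(s): 3 × 0.44 ms = 1.32 ms.
End-to-end = 54.1 ms.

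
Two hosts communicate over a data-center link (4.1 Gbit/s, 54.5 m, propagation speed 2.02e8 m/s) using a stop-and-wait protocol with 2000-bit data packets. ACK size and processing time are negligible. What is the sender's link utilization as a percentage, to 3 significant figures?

47.5 %

t_tx = L/R = 2000/4.1e+09 = 4.87805e-07 s.
t_prop = 54.5/202000000 = 2.69802e-07 s; RTT = 5.39604e-07 s.
Cycle = t_tx + RTT = 1.02741e-06 s.
Utilization = t_tx / cycle = 4.87805e-07/1.02741e-06 = 47.5 %.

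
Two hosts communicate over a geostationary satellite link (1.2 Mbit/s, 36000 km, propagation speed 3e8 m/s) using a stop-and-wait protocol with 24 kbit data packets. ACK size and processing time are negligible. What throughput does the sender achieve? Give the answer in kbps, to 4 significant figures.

92.31 kbps

t_tx = L/R = 24000/1200000 = 0.02 s.
t_prop = 36000000/300000000 = 0.12 s; RTT = 0.24 s.
Cycle = t_tx + RTT = 0.26 s.
Throughput = L / cycle = 24000 / 0.26 = 92.31 kbps.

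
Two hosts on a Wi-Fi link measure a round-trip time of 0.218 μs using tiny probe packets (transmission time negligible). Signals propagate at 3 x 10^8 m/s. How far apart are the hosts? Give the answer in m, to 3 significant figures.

One-way propagation = RTT/2 = 0.109 μs.
d = s × t = 300000000 × 1.09e-07 = 32.7 m.

32.7 m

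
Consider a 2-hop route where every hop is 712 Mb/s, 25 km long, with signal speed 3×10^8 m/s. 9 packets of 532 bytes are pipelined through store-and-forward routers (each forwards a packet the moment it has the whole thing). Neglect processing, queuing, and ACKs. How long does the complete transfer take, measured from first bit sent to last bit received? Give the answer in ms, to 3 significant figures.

Per-hop transmission t_tx = L/R = 4256/712000000 = 0.00597753 ms.
Per-hop propagation t_prop = 25000/300000000 = 0.0833333 ms.
Pipeline fill: first packet needs 2·t_tx to clear all hops; remaining 8 packets each add one t_tx.
Total = (2+9-1)·t_tx + 2·t_prop = 10·0.00597753 + 2·0.0833333 = 0.226 ms.

0.226 ms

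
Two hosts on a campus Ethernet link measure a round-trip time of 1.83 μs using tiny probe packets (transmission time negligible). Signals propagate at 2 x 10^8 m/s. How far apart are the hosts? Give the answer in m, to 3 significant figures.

183 m

One-way propagation = RTT/2 = 0.915 μs.
d = s × t = 200000000 × 9.15e-07 = 183 m.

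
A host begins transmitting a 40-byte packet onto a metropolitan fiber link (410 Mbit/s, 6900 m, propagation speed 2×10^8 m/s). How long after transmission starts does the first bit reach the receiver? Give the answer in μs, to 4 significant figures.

34.50 μs

First bit experiences only propagation delay: d/s = 6900/200000000 = 34.50 μs.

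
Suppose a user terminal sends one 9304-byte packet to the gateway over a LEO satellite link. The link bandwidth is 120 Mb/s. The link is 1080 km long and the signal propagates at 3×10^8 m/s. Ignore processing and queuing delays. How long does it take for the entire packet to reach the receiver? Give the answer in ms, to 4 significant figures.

L = 9304 × 8 = 74432 bits.
Transmission delay = L/R = 74432 / 120000000 = 0.620267 ms.
Propagation delay = d/s = 1080000 m / 300000000 m/s = 3.6 ms.
Total = 4.220 ms.

4.220 ms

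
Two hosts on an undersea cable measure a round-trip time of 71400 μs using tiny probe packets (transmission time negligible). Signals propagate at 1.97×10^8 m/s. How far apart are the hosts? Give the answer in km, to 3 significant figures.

7030 km

One-way propagation = RTT/2 = 35700 μs.
d = s × t = 197000000 × 0.0357 = 7030 km.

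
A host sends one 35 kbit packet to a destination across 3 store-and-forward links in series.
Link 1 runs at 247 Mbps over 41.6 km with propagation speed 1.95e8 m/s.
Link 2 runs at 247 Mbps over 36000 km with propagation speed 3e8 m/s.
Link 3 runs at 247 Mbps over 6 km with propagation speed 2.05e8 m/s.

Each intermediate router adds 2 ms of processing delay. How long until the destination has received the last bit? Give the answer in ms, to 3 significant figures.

L = 35000 bits.
Transmission delay per hop = L/R = 35000/247000000 = 0.1417 ms; 3 hops → 0.425101 ms.
Propagation delays (d/s per hop): 0.213333, 120, 0.0292683 ms; sum = 120.243 ms.
Processing at 2 router(s): 2 × 2 ms = 4 ms.
End-to-end = 125 ms.

125 ms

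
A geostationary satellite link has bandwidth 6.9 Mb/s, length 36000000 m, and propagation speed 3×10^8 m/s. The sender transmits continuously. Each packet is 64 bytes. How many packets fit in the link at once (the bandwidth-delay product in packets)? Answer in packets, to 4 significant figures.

Propagation delay = 36000000 / 300000000 = 0.12 s.
BDP = R × t_prop = 6900000 × 0.12 = 828000 bits.
In packets of 512 bits: 1617 packets.

1617 packets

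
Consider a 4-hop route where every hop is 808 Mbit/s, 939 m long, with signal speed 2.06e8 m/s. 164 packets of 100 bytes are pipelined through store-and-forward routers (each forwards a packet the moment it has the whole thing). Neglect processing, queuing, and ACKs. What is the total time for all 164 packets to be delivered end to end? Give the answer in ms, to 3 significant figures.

Per-hop transmission t_tx = L/R = 800/808000000 = 0.000990099 ms.
Per-hop propagation t_prop = 939/206000000 = 0.00455825 ms.
Pipeline fill: first packet needs 4·t_tx to clear all hops; remaining 163 packets each add one t_tx.
Total = (4+164-1)·t_tx + 4·t_prop = 167·0.000990099 + 4·0.00455825 = 0.184 ms.

0.184 ms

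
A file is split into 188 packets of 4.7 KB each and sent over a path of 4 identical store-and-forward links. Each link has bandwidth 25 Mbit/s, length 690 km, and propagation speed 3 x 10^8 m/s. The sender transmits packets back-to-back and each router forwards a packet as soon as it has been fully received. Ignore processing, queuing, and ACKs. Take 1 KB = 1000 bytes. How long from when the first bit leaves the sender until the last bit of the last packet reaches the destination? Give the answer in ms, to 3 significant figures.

Per-hop transmission t_tx = L/R = 37600/25000000 = 1.504 ms.
Per-hop propagation t_prop = 690000/300000000 = 2.3 ms.
Pipeline fill: first packet needs 4·t_tx to clear all hops; remaining 187 packets each add one t_tx.
Total = (4+188-1)·t_tx + 4·t_prop = 191·1.504 + 4·2.3 = 296 ms.

296 ms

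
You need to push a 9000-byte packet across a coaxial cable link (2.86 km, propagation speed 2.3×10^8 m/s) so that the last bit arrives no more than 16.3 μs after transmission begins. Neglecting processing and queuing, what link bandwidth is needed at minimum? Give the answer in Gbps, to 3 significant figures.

L = 72000 bits.
Propagation delay = 2860 / 2.3e+08 = 12.4348 μs.
Transmission budget = 16.3 − 12.4348 = 3.86522 μs.
R ≥ L / t_tx = 72000 bits / 3.86522e-06 s = 18.6 Gbps.

18.6 Gbps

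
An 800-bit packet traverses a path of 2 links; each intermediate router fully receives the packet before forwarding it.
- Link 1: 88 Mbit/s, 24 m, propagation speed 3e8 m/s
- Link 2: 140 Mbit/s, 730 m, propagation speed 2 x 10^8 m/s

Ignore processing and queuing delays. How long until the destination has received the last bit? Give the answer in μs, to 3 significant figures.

18.5 μs

Transmission delays (L/R per hop): 9.09091, 5.71429 μs; sum = 14.8052 μs.
Propagation delays (d/s per hop): 0.08, 3.65 μs; sum = 3.73 μs.
End-to-end = 18.5 μs.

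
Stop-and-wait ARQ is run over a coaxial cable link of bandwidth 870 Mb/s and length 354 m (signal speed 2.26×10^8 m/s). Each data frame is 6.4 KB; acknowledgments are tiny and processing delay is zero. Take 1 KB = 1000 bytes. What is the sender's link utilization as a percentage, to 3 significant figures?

94.9 %

t_tx = L/R = 51200/870000000 = 5.88506e-05 s.
t_prop = 354/2.26e+08 = 1.56637e-06 s; RTT = 3.13274e-06 s.
Cycle = t_tx + RTT = 6.19833e-05 s.
Utilization = t_tx / cycle = 5.88506e-05/6.19833e-05 = 94.9 %.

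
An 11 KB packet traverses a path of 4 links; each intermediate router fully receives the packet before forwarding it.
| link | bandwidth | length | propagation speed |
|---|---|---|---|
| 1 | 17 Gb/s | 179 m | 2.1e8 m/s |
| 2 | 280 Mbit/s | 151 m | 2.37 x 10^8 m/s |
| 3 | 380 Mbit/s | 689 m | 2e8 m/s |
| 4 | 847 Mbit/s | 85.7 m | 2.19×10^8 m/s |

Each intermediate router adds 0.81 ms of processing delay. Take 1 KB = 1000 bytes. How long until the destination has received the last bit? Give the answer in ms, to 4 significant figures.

3.090 ms

L = 88000 bits.
Transmission delays (L/R per hop): 0.00517647, 0.314286, 0.231579, 0.103896 ms; sum = 0.654937 ms.
Propagation delays (d/s per hop): 0.000852381, 0.000637131, 0.003445, 0.000391324 ms; sum = 0.00532584 ms.
Processing at 3 router(s): 3 × 0.81 ms = 2.43 ms.
End-to-end = 3.090 ms.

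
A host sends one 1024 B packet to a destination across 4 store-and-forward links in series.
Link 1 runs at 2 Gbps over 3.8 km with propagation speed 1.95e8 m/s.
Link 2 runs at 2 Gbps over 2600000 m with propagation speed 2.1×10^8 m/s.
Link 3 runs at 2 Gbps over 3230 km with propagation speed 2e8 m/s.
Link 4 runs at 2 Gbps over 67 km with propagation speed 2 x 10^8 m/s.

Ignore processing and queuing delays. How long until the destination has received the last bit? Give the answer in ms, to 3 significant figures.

L = 1024 × 8 = 8192 bits.
Transmission delay per hop = L/R = 8192/2000000000 = 0.004096 ms; 4 hops → 0.016384 ms.
Propagation delays (d/s per hop): 0.0194872, 12.381, 16.15, 0.335 ms; sum = 28.8854 ms.
End-to-end = 28.9 ms.

28.9 ms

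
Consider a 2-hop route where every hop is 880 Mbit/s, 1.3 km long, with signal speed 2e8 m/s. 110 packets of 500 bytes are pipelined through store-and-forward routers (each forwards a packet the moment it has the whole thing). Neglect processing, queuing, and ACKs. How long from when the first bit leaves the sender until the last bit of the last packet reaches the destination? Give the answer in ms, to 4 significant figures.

Per-hop transmission t_tx = L/R = 4000/880000000 = 0.00454545 ms.
Per-hop propagation t_prop = 1300/200000000 = 0.0065 ms.
Pipeline fill: first packet needs 2·t_tx to clear all hops; remaining 109 packets each add one t_tx.
Total = (2+110-1)·t_tx + 2·t_prop = 111·0.00454545 + 2·0.0065 = 0.5175 ms.

0.5175 ms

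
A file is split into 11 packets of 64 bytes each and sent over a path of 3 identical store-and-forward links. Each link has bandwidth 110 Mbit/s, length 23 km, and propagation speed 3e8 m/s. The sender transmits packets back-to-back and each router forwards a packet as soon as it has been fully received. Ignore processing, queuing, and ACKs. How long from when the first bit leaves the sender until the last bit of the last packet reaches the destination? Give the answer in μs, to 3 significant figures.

Per-hop transmission t_tx = L/R = 512/110000000 = 4.65455 μs.
Per-hop propagation t_prop = 23000/300000000 = 76.6667 μs.
Pipeline fill: first packet needs 3·t_tx to clear all hops; remaining 10 packets each add one t_tx.
Total = (3+11-1)·t_tx + 3·t_prop = 13·4.65455 + 3·76.6667 = 291 μs.

291 μs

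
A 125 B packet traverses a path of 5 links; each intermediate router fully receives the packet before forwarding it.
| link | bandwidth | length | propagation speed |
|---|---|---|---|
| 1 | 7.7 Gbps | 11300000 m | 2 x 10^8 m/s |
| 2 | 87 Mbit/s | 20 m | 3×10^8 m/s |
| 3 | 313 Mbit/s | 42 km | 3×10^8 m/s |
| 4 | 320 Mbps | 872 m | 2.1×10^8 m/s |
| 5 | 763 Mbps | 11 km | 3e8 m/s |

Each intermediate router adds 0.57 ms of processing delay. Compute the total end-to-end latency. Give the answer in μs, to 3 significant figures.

L = 125 × 8 = 1000 bits.
Transmission delays (L/R per hop): 0.12987, 11.4943, 3.19489, 3.125, 1.31062 μs; sum = 19.2546 μs.
Propagation delays (d/s per hop): 56500, 0.0666667, 140, 4.15238, 36.6667 μs; sum = 56680.9 μs.
Processing at 4 router(s): 4 × 0.57 ms = 2280 μs.
End-to-end = 59000 μs.

59000 μs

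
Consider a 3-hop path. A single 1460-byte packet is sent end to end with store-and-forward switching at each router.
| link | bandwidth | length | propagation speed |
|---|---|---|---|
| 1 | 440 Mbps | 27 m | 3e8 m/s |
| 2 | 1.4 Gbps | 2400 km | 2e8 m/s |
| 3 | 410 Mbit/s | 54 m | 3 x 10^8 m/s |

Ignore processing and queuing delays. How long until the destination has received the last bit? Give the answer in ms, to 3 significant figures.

12.1 ms

L = 1460 × 8 = 11680 bits.
Transmission delays (L/R per hop): 0.0265455, 0.00834286, 0.0284878 ms; sum = 0.0633761 ms.
Propagation delays (d/s per hop): 9e-05, 12, 0.00018 ms; sum = 12.0003 ms.
End-to-end = 12.1 ms.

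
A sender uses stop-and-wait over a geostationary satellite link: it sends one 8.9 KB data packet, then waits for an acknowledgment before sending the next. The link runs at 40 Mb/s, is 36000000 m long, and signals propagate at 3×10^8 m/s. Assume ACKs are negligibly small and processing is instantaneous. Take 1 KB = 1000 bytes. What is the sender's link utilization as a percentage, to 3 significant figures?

0.736 %

t_tx = L/R = 71200/40000000 = 0.00178 s.
t_prop = 36000000/300000000 = 0.12 s; RTT = 0.24 s.
Cycle = t_tx + RTT = 0.24178 s.
Utilization = t_tx / cycle = 0.00178/0.24178 = 0.736 %.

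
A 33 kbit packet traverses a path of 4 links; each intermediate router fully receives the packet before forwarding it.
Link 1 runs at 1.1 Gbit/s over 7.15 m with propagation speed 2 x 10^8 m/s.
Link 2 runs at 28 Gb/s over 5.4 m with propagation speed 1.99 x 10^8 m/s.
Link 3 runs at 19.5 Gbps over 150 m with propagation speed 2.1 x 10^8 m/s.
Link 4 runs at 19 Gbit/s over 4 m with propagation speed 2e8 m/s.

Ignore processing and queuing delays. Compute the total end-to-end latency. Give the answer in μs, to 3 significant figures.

35.4 μs

L = 33000 bits.
Transmission delays (L/R per hop): 30, 1.17857, 1.69231, 1.73684 μs; sum = 34.6077 μs.
Propagation delays (d/s per hop): 0.03575, 0.0271357, 0.714286, 0.02 μs; sum = 0.797171 μs.
End-to-end = 35.4 μs.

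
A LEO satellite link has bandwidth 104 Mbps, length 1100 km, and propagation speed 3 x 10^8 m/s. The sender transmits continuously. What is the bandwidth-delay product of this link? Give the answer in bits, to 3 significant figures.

381000 bits

Propagation delay = 1100000 / 300000000 = 0.00366667 s.
BDP = R × t_prop = 104000000 × 0.00366667 = 381333 bits.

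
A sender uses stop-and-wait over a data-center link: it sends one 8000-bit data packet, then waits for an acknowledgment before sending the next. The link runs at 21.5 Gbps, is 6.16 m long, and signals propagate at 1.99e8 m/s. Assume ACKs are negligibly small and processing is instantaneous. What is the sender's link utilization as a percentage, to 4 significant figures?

85.74 %

t_tx = L/R = 8000/21500000000 = 3.72093e-07 s.
t_prop = 6.16/199000000 = 3.09548e-08 s; RTT = 6.19095e-08 s.
Cycle = t_tx + RTT = 4.34003e-07 s.
Utilization = t_tx / cycle = 3.72093e-07/4.34003e-07 = 85.74 %.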